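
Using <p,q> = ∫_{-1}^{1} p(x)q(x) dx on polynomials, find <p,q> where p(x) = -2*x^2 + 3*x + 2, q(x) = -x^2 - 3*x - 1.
<p,q> = -46/5

Expand the product: p(x)·q(x) = 2*x^4 + 3*x^3 - 9*x^2 - 9*x - 2.
∫_{-1}^{1} of each monomial x^k gives [2/(k+1) if k even, 0 if k odd]. Integrating term-by-term (or equivalently evaluating the antiderivative F(x) = 2*x^5/5 + 3*x^4/4 - 3*x^3 - 9*x^2/2 - 2*x at the endpoints):
  F(1) − F(−1) = -167/20 − (17/20) = -46/5.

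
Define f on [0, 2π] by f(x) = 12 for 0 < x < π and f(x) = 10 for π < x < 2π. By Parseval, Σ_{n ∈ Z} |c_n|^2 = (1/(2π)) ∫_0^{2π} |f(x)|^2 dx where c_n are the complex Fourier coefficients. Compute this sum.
Σ |c_n|^2 = 122

Parseval equates the L^2 energy of f (normalised by 1/(2π)) with the ℓ^2 sum of its Fourier coefficients: (1/(2π)) ∫_0^{2π} |f|^2 = Σ |c_n|^2.
Compute the left side: (1/(2π)) [∫_0^π 12^2 dx + ∫_π^{2π} 10^2 dx] = (1/(2π)) · (144π + 100π) = (144 + 100)/2 = 122.
So Σ_{n ∈ Z} |c_n|^2 = 122.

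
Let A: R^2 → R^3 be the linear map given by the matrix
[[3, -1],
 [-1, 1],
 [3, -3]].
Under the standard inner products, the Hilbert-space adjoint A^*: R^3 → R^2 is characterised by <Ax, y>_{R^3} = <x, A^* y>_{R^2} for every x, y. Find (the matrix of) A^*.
A^* = A^T =
[[3, -1, 3],
 [-1, 1, -3]]

For real matrices with standard dot products, the defining identity <Ax, y> = <x, A^* y> gives (Ax)^T y = x^T (A^*) y, i.e. x^T A^T y = x^T (A^*) y. Since this holds for all x, y, we must have A^* = A^T. Therefore
A^* =
[[3, -1, 3],
 [-1, 1, -3]].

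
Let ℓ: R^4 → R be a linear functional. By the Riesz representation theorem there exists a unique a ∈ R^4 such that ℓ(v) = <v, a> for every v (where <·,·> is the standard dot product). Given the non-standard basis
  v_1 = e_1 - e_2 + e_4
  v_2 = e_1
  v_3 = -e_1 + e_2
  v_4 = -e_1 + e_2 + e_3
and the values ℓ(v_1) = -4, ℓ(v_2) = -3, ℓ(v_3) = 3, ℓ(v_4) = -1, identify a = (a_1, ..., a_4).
a = (-3, 0, -4, -1)

Write a = (a_1, ..., a_4) in the standard basis. For each basis vector v_i, ℓ(v_i) = <v_i, a> is a linear equation in the a_j's. Collect the n equations into a matrix system V a = ℓ, where row i of V is v_i (expressed in the standard basis). Since V is invertible (lower-triangular with 1s on the diagonal, up to permutation), solve by back-substitution:
  V =
[[1, -1, 0, 1],
 [1, 0, 0, 0],
 [-1, 1, 0, 0],
 [-1, 1, 1, 0]]
  V a = (-4, -3, 3, -1)
Solving gives a = (-3, 0, -4, -1).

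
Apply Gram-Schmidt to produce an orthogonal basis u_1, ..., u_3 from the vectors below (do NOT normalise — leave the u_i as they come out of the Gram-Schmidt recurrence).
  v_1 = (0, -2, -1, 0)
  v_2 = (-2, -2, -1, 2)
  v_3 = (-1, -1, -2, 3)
Orthogonal basis:
  u_1 = (0, -2, -1, 0)
  u_2 = (-2, 0, 0, 2)
  u_3 = (1, 3/5, -6/5, 1)

Apply the Gram-Schmidt recurrence
  u_1 = v_1
  u_i = v_i − Σ_{j<i} ((v_i · u_j) / (u_j · u_j)) · u_j.

Step by step this gives:
  u_1 = (0, -2, -1, 0)
  u_2 = (-2, 0, 0, 2)
  u_3 = (1, 3/5, -6/5, 1)

Orthogonality check:
  u_2 · u_1 = 0 (should be 0)
  u_3 · u_1 = 0 (should be 0)
  u_3 · u_2 = 0 (should be 0)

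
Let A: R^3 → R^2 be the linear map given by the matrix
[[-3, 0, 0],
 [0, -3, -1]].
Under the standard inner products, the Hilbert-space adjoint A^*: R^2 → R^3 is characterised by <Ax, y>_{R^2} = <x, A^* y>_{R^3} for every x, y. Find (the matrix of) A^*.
A^* = A^T =
[[-3, 0],
 [0, -3],
 [0, -1]]

For real matrices with standard dot products, the defining identity <Ax, y> = <x, A^* y> gives (Ax)^T y = x^T (A^*) y, i.e. x^T A^T y = x^T (A^*) y. Since this holds for all x, y, we must have A^* = A^T. Therefore
A^* =
[[-3, 0],
 [0, -3],
 [0, -1]].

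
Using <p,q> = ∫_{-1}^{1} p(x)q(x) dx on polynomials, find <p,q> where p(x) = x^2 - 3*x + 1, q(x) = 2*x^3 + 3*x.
<p,q> = -42/5

Expand the product: p(x)·q(x) = 2*x^5 - 6*x^4 + 5*x^3 - 9*x^2 + 3*x.
∫_{-1}^{1} of each monomial x^k gives [2/(k+1) if k even, 0 if k odd]. Integrating term-by-term (or equivalently evaluating the antiderivative F(x) = x^6/3 - 6*x^5/5 + 5*x^4/4 - 3*x^3 + 3*x^2/2 at the endpoints):
  F(1) − F(−1) = -67/60 − (437/60) = -42/5.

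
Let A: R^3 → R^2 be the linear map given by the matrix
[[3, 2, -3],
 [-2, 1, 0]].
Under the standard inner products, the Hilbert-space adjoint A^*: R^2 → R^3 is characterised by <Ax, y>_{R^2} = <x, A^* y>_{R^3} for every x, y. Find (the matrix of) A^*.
A^* = A^T =
[[3, -2],
 [2, 1],
 [-3, 0]]

For real matrices with standard dot products, the defining identity <Ax, y> = <x, A^* y> gives (Ax)^T y = x^T (A^*) y, i.e. x^T A^T y = x^T (A^*) y. Since this holds for all x, y, we must have A^* = A^T. Therefore
A^* =
[[3, -2],
 [2, 1],
 [-3, 0]].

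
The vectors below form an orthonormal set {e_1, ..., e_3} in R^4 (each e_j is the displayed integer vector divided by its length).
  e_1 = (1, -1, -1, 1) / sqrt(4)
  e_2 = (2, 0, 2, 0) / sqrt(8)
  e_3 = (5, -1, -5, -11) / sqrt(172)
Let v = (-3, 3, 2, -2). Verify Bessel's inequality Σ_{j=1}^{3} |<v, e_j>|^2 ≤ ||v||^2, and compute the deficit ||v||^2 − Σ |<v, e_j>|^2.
Σ |<v, e_j>|^2 = 2211/86; ||v||^2 = 26; deficit = 25/86

Write each e_j = u_j / sqrt(<u_j, u_j>) where u_j is the displayed integer vector. Then <v, e_j> = <v, u_j> / sqrt(<u_j, u_j>), so |<v, e_j>|^2 = <v, u_j>^2 / <u_j, u_j>.
Coefficients: <v, e_1> = -10/sqrt(4), <v, e_2> = -2/sqrt(8), <v, e_3> = -6/sqrt(172).
Square and sum: Σ |<v, e_j>|^2 = 2211/86.
Compute ||v||^2 = v·v = 26.
Deficit = 26 − 2211/86 = 25/86 ≥ 0, confirming Bessel's inequality. (The deficit equals ||v − Σ <v,e_j> e_j||^2, the squared distance from v to span{e_j}.)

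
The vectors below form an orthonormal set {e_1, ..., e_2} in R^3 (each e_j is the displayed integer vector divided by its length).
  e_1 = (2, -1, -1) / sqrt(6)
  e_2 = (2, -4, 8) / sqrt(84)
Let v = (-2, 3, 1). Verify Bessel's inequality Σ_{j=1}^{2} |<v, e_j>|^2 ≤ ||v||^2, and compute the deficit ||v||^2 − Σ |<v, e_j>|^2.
Σ |<v, e_j>|^2 = 80/7; ||v||^2 = 14; deficit = 18/7

Write each e_j = u_j / sqrt(<u_j, u_j>) where u_j is the displayed integer vector. Then <v, e_j> = <v, u_j> / sqrt(<u_j, u_j>), so |<v, e_j>|^2 = <v, u_j>^2 / <u_j, u_j>.
Coefficients: <v, e_1> = -8/sqrt(6), <v, e_2> = -8/sqrt(84).
Square and sum: Σ |<v, e_j>|^2 = 80/7.
Compute ||v||^2 = v·v = 14.
Deficit = 14 − 80/7 = 18/7 ≥ 0, confirming Bessel's inequality. (The deficit equals ||v − Σ <v,e_j> e_j||^2, the squared distance from v to span{e_j}.)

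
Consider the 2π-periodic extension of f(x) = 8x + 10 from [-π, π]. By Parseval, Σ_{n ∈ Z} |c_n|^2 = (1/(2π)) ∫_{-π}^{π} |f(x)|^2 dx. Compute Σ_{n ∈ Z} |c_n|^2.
Σ |c_n|^2 = 64π^2/3 + 100

Expand and integrate term by term over [-π, π]:
  ∫ (8x)^2 dx = 64·(2π^3/3); ∫ 2·8·(10)·x dx = 0 (odd integrand); ∫ 10^2 dx = 100·2π.
So (1/(2π)) ∫_{-π}^{π} (8x + 10)^2 dx = 64π^2/3 + 100 = 64π^2/3 + 100.
Parseval ⇒ Σ |c_n|^2 = 64π^2/3 + 100.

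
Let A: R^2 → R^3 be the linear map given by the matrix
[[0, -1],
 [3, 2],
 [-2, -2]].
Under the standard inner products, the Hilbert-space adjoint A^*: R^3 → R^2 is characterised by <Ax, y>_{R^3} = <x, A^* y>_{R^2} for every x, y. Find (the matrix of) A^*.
A^* = A^T =
[[0, 3, -2],
 [-1, 2, -2]]

For real matrices with standard dot products, the defining identity <Ax, y> = <x, A^* y> gives (Ax)^T y = x^T (A^*) y, i.e. x^T A^T y = x^T (A^*) y. Since this holds for all x, y, we must have A^* = A^T. Therefore
A^* =
[[0, 3, -2],
 [-1, 2, -2]].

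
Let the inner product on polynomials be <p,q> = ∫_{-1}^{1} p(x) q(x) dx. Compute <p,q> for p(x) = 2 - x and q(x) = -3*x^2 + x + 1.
<p,q> = -2/3

Expand the product: p(x)·q(x) = 3*x^3 - 7*x^2 + x + 2.
∫_{-1}^{1} of each monomial x^k gives [2/(k+1) if k even, 0 if k odd]. Integrating term-by-term (or equivalently evaluating the antiderivative F(x) = 3*x^4/4 - 7*x^3/3 + x^2/2 + 2*x at the endpoints):
  F(1) − F(−1) = 11/12 − (19/12) = -2/3.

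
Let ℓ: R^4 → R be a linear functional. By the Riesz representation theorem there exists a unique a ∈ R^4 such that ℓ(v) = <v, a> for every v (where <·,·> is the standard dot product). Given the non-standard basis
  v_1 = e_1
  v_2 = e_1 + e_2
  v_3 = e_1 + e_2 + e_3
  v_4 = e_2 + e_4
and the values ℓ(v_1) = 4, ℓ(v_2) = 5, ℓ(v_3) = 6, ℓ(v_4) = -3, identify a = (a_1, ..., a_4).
a = (4, 1, 1, -4)

Write a = (a_1, ..., a_4) in the standard basis. For each basis vector v_i, ℓ(v_i) = <v_i, a> is a linear equation in the a_j's. Collect the n equations into a matrix system V a = ℓ, where row i of V is v_i (expressed in the standard basis). Since V is invertible (lower-triangular with 1s on the diagonal, up to permutation), solve by back-substitution:
  V =
[[1, 0, 0, 0],
 [1, 1, 0, 0],
 [1, 1, 1, 0],
 [0, 1, 0, 1]]
  V a = (4, 5, 6, -3)
Solving gives a = (4, 1, 1, -4).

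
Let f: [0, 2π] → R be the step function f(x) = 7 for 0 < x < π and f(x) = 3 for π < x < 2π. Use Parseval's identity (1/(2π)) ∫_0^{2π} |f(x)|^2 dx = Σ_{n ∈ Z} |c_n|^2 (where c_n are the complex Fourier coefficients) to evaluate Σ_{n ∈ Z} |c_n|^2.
Σ |c_n|^2 = 29

Parseval equates the L^2 energy of f (normalised by 1/(2π)) with the ℓ^2 sum of its Fourier coefficients: (1/(2π)) ∫_0^{2π} |f|^2 = Σ |c_n|^2.
Compute the left side: (1/(2π)) [∫_0^π 7^2 dx + ∫_π^{2π} 3^2 dx] = (1/(2π)) · (49π + 9π) = (49 + 9)/2 = 29.
So Σ_{n ∈ Z} |c_n|^2 = 29.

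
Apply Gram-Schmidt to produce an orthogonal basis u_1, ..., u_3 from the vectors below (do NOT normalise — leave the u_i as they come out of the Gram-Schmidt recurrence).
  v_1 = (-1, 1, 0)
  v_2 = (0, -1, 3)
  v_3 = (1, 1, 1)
Orthogonal basis:
  u_1 = (-1, 1, 0)
  u_2 = (-1/2, -1/2, 3)
  u_3 = (21/19, 21/19, 7/19)

Apply the Gram-Schmidt recurrence
  u_1 = v_1
  u_i = v_i − Σ_{j<i} ((v_i · u_j) / (u_j · u_j)) · u_j.

Step by step this gives:
  u_1 = (-1, 1, 0)
  u_2 = (-1/2, -1/2, 3)
  u_3 = (21/19, 21/19, 7/19)

Orthogonality check:
  u_2 · u_1 = 0 (should be 0)
  u_3 · u_1 = 0 (should be 0)
  u_3 · u_2 = 0 (should be 0)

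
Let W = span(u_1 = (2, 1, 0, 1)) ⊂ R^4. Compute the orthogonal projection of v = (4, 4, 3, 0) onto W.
proj_W(v) = (4, 2, 0, 2)

Set up U = [u_1 | ... | u_1] ∈ R^(4×1). The projector onto W = col(U) is P = U (U^T U)^(-1) U^T.
Compute U^T U =
  [6],
and U^T v = (12).
Solve U^T U · c = U^T v for the coefficients: c = (2). The projection is proj_W(v) = U c.
Check: (v - proj_W(v)) · u_1 = 0  (should be 0).
Result: proj_W(v) = (4, 2, 0, 2).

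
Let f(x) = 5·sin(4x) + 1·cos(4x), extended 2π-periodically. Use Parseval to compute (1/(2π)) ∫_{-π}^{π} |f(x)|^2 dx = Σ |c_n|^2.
Σ |c_n|^2 = 13

Expand |f|^2 and use orthogonality of {sin(nx), cos(mx)} on [-π, π]:
  ∫_{-π}^{π} sin(nx)^2 dx = π, ∫ cos(mx)^2 dx = π, and cross terms integrate to 0.
So ∫_{-π}^{π} f(x)^2 dx = 5^2 · π + 1^2 · π = (25 + 1)π.
Divide by 2π: (25 + 1)/2 = 13.
By Parseval, this equals Σ |c_n|^2.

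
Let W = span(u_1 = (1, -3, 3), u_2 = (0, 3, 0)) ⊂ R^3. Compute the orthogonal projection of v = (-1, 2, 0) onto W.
proj_W(v) = (-1/10, 2, -3/10)

Set up U = [u_1 | ... | u_2] ∈ R^(3×2). The projector onto W = col(U) is P = U (U^T U)^(-1) U^T.
Compute U^T U =
  [19, -9]
  [-9, 9],
and U^T v = (-7, 6).
Solve U^T U · c = U^T v for the coefficients: c = (-1/10, 17/30). The projection is proj_W(v) = U c.
Check: (v - proj_W(v)) · u_1 = 0  (should be 0).
Check: (v - proj_W(v)) · u_2 = 0  (should be 0).
Result: proj_W(v) = (-1/10, 2, -3/10).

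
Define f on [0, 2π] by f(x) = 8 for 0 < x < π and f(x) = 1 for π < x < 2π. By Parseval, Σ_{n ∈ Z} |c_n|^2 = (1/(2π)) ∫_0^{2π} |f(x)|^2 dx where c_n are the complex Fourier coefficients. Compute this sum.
Σ |c_n|^2 = 65/2

Parseval equates the L^2 energy of f (normalised by 1/(2π)) with the ℓ^2 sum of its Fourier coefficients: (1/(2π)) ∫_0^{2π} |f|^2 = Σ |c_n|^2.
Compute the left side: (1/(2π)) [∫_0^π 8^2 dx + ∫_π^{2π} 1^2 dx] = (1/(2π)) · (64π + 1π) = (64 + 1)/2 = 65/2.
So Σ_{n ∈ Z} |c_n|^2 = 65/2.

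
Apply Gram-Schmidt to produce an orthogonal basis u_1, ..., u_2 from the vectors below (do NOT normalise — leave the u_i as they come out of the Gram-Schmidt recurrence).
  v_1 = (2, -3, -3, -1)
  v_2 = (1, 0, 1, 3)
Orthogonal basis:
  u_1 = (2, -3, -3, -1)
  u_2 = (31/23, -12/23, 11/23, 65/23)

Apply the Gram-Schmidt recurrence
  u_1 = v_1
  u_i = v_i − Σ_{j<i} ((v_i · u_j) / (u_j · u_j)) · u_j.

Step by step this gives:
  u_1 = (2, -3, -3, -1)
  u_2 = (31/23, -12/23, 11/23, 65/23)

Orthogonality check:
  u_2 · u_1 = 0 (should be 0)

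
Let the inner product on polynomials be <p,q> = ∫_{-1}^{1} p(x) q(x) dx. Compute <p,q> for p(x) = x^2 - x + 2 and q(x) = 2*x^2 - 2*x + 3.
<p,q> = 94/5

Expand the product: p(x)·q(x) = 2*x^4 - 4*x^3 + 9*x^2 - 7*x + 6.
∫_{-1}^{1} of each monomial x^k gives [2/(k+1) if k even, 0 if k odd]. Integrating term-by-term (or equivalently evaluating the antiderivative F(x) = 2*x^5/5 - x^4 + 3*x^3 - 7*x^2/2 + 6*x at the endpoints):
  F(1) − F(−1) = 49/10 − (-139/10) = 94/5.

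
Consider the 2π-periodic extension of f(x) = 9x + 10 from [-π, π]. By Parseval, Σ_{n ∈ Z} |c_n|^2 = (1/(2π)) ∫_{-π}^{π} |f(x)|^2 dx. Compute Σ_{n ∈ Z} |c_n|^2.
Σ |c_n|^2 = 27π^2 + 100

Expand and integrate term by term over [-π, π]:
  ∫ (9x)^2 dx = 81·(2π^3/3); ∫ 2·9·(10)·x dx = 0 (odd integrand); ∫ 10^2 dx = 100·2π.
So (1/(2π)) ∫_{-π}^{π} (9x + 10)^2 dx = 81π^2/3 + 100 = 27π^2 + 100.
Parseval ⇒ Σ |c_n|^2 = 27π^2 + 100.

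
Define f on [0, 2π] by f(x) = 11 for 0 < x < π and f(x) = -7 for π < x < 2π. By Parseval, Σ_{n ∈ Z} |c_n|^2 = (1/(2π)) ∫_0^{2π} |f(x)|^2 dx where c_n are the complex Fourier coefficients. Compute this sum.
Σ |c_n|^2 = 85

Parseval equates the L^2 energy of f (normalised by 1/(2π)) with the ℓ^2 sum of its Fourier coefficients: (1/(2π)) ∫_0^{2π} |f|^2 = Σ |c_n|^2.
Compute the left side: (1/(2π)) [∫_0^π 11^2 dx + ∫_π^{2π} (-7)^2 dx] = (1/(2π)) · (121π + 49π) = (121 + 49)/2 = 85.
So Σ_{n ∈ Z} |c_n|^2 = 85.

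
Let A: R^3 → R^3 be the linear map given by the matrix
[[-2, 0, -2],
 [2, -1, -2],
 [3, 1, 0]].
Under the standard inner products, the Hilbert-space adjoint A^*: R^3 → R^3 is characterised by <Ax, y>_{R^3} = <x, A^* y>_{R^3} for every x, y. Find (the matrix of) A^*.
A^* = A^T =
[[-2, 2, 3],
 [0, -1, 1],
 [-2, -2, 0]]

For real matrices with standard dot products, the defining identity <Ax, y> = <x, A^* y> gives (Ax)^T y = x^T (A^*) y, i.e. x^T A^T y = x^T (A^*) y. Since this holds for all x, y, we must have A^* = A^T. Therefore
A^* =
[[-2, 2, 3],
 [0, -1, 1],
 [-2, -2, 0]].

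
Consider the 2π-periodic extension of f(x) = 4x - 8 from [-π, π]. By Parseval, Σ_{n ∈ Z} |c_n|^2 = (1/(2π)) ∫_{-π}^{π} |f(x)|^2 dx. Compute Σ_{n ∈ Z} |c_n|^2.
Σ |c_n|^2 = 16π^2/3 + 64

Expand and integrate term by term over [-π, π]:
  ∫ (4x)^2 dx = 16·(2π^3/3); ∫ 2·4·(-8)·x dx = 0 (odd integrand); ∫ (-8)^2 dx = 64·2π.
So (1/(2π)) ∫_{-π}^{π} (4x - 8)^2 dx = 16π^2/3 + 64 = 16π^2/3 + 64.
Parseval ⇒ Σ |c_n|^2 = 16π^2/3 + 64.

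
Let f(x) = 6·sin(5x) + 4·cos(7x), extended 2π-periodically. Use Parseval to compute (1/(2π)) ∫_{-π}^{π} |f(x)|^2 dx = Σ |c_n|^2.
Σ |c_n|^2 = 26

Expand |f|^2 and use orthogonality of {sin(nx), cos(mx)} on [-π, π]:
  ∫_{-π}^{π} sin(nx)^2 dx = π, ∫ cos(mx)^2 dx = π, and cross terms integrate to 0.
So ∫_{-π}^{π} f(x)^2 dx = 6^2 · π + 4^2 · π = (36 + 16)π.
Divide by 2π: (36 + 16)/2 = 26.
By Parseval, this equals Σ |c_n|^2.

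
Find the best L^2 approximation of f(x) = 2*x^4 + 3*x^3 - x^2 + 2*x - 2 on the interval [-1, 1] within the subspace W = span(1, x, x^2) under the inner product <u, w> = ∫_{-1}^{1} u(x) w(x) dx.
g(x) = 5*x^2/7 + 19*x/5 - 76/35

The best approximation g ∈ W is the orthogonal projection of f onto W. Writing g = a_0 + a_1 x + a_2 x^2, the coefficients solve the normal equations G · a = b where
  G_{ij} = <φ_i, φ_j> and b_i = <f, φ_i>, with φ_0 = 1, φ_1 = x, φ_2 = x^2.
G =
  [2, 0, 2/3]
  [0, 2/3, 0]
  [2/3, 0, 2/5],
b = (-58/15, 38/15, -122/105).
Solving gives a_0 = -76/35, a_1 = 19/5, a_2 = 5/7, so
  g(x) = 5*x^2/7 + 19*x/5 - 76/35.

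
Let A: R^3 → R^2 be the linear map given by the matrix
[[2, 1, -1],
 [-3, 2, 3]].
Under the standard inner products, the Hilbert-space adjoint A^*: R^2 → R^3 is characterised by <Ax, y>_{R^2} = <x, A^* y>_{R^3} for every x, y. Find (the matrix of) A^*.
A^* = A^T =
[[2, -3],
 [1, 2],
 [-1, 3]]

For real matrices with standard dot products, the defining identity <Ax, y> = <x, A^* y> gives (Ax)^T y = x^T (A^*) y, i.e. x^T A^T y = x^T (A^*) y. Since this holds for all x, y, we must have A^* = A^T. Therefore
A^* =
[[2, -3],
 [1, 2],
 [-1, 3]].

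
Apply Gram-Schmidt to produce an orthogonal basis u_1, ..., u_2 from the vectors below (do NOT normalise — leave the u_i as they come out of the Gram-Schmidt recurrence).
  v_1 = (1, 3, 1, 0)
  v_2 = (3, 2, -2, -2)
Orthogonal basis:
  u_1 = (1, 3, 1, 0)
  u_2 = (26/11, 1/11, -29/11, -2)

Apply the Gram-Schmidt recurrence
  u_1 = v_1
  u_i = v_i − Σ_{j<i} ((v_i · u_j) / (u_j · u_j)) · u_j.

Step by step this gives:
  u_1 = (1, 3, 1, 0)
  u_2 = (26/11, 1/11, -29/11, -2)

Orthogonality check:
  u_2 · u_1 = 0 (should be 0)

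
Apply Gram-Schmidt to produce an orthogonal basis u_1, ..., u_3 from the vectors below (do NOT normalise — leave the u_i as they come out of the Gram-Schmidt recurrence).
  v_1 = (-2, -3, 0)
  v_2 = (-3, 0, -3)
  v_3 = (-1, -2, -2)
Orthogonal basis:
  u_1 = (-2, -3, 0)
  u_2 = (-27/13, 18/13, -3)
  u_3 = (21/22, -7/11, -21/22)

Apply the Gram-Schmidt recurrence
  u_1 = v_1
  u_i = v_i − Σ_{j<i} ((v_i · u_j) / (u_j · u_j)) · u_j.

Step by step this gives:
  u_1 = (-2, -3, 0)
  u_2 = (-27/13, 18/13, -3)
  u_3 = (21/22, -7/11, -21/22)

Orthogonality check:
  u_2 · u_1 = 0 (should be 0)
  u_3 · u_1 = 0 (should be 0)
  u_3 · u_2 = 0 (should be 0)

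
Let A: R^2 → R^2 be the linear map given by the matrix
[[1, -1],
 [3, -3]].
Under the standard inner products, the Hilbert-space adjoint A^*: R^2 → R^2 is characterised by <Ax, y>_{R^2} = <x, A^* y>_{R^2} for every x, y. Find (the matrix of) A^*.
A^* = A^T =
[[1, 3],
 [-1, -3]]

For real matrices with standard dot products, the defining identity <Ax, y> = <x, A^* y> gives (Ax)^T y = x^T (A^*) y, i.e. x^T A^T y = x^T (A^*) y. Since this holds for all x, y, we must have A^* = A^T. Therefore
A^* =
[[1, 3],
 [-1, -3]].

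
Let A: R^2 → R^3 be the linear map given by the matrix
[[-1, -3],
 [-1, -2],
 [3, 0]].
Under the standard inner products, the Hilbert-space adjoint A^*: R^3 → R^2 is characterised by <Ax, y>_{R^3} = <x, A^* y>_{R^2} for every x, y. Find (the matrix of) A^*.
A^* = A^T =
[[-1, -1, 3],
 [-3, -2, 0]]

For real matrices with standard dot products, the defining identity <Ax, y> = <x, A^* y> gives (Ax)^T y = x^T (A^*) y, i.e. x^T A^T y = x^T (A^*) y. Since this holds for all x, y, we must have A^* = A^T. Therefore
A^* =
[[-1, -1, 3],
 [-3, -2, 0]].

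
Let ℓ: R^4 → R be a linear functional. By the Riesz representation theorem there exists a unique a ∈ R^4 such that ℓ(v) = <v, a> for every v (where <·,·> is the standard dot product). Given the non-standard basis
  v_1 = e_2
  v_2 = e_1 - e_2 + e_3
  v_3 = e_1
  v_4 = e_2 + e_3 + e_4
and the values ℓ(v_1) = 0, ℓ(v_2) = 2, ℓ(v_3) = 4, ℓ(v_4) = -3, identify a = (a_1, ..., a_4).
a = (4, 0, -2, -1)

Write a = (a_1, ..., a_4) in the standard basis. For each basis vector v_i, ℓ(v_i) = <v_i, a> is a linear equation in the a_j's. Collect the n equations into a matrix system V a = ℓ, where row i of V is v_i (expressed in the standard basis). Since V is invertible (lower-triangular with 1s on the diagonal, up to permutation), solve by back-substitution:
  V =
[[0, 1, 0, 0],
 [1, -1, 1, 0],
 [1, 0, 0, 0],
 [0, 1, 1, 1]]
  V a = (0, 2, 4, -3)
Solving gives a = (4, 0, -2, -1).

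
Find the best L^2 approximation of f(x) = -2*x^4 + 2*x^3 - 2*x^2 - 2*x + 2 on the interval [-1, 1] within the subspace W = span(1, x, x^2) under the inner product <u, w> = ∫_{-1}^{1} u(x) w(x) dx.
g(x) = -26*x^2/7 - 4*x/5 + 76/35

The best approximation g ∈ W is the orthogonal projection of f onto W. Writing g = a_0 + a_1 x + a_2 x^2, the coefficients solve the normal equations G · a = b where
  G_{ij} = <φ_i, φ_j> and b_i = <f, φ_i>, with φ_0 = 1, φ_1 = x, φ_2 = x^2.
G =
  [2, 0, 2/3]
  [0, 2/3, 0]
  [2/3, 0, 2/5],
b = (28/15, -8/15, -4/105).
Solving gives a_0 = 76/35, a_1 = -4/5, a_2 = -26/7, so
  g(x) = -26*x^2/7 - 4*x/5 + 76/35.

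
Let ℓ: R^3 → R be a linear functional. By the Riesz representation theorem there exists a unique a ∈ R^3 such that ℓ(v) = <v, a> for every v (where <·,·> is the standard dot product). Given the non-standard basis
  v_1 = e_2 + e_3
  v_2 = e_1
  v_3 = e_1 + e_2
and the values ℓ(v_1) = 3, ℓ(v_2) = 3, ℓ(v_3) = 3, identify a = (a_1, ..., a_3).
a = (3, 0, 3)

Write a = (a_1, ..., a_3) in the standard basis. For each basis vector v_i, ℓ(v_i) = <v_i, a> is a linear equation in the a_j's. Collect the n equations into a matrix system V a = ℓ, where row i of V is v_i (expressed in the standard basis). Since V is invertible (lower-triangular with 1s on the diagonal, up to permutation), solve by back-substitution:
  V =
[[0, 1, 1],
 [1, 0, 0],
 [1, 1, 0]]
  V a = (3, 3, 3)
Solving gives a = (3, 0, 3).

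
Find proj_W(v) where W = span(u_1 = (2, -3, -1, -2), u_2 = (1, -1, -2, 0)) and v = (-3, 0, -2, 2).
proj_W(v) = (-36/59, 91/59, -93/59, 110/59)

Set up U = [u_1 | ... | u_2] ∈ R^(4×2). The projector onto W = col(U) is P = U (U^T U)^(-1) U^T.
Compute U^T U =
  [18, 7]
  [7, 6],
and U^T v = (-8, 1).
Solve U^T U · c = U^T v for the coefficients: c = (-55/59, 74/59). The projection is proj_W(v) = U c.
Check: (v - proj_W(v)) · u_1 = 0  (should be 0).
Check: (v - proj_W(v)) · u_2 = 0  (should be 0).
Result: proj_W(v) = (-36/59, 91/59, -93/59, 110/59).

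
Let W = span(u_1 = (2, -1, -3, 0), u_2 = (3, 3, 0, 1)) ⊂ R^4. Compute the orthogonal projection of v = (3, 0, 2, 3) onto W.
proj_W(v) = (432/257, 540/257, 108/257, 168/257)

Set up U = [u_1 | ... | u_2] ∈ R^(4×2). The projector onto W = col(U) is P = U (U^T U)^(-1) U^T.
Compute U^T U =
  [14, 3]
  [3, 19],
and U^T v = (0, 12).
Solve U^T U · c = U^T v for the coefficients: c = (-36/257, 168/257). The projection is proj_W(v) = U c.
Check: (v - proj_W(v)) · u_1 = 0  (should be 0).
Check: (v - proj_W(v)) · u_2 = 0  (should be 0).
Result: proj_W(v) = (432/257, 540/257, 108/257, 168/257).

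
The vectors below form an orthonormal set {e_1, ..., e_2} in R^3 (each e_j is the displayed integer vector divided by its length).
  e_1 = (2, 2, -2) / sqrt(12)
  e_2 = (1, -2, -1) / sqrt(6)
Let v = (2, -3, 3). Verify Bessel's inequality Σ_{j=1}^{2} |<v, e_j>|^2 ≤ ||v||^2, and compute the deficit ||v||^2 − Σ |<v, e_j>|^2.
Σ |<v, e_j>|^2 = 19/2; ||v||^2 = 22; deficit = 25/2

Write each e_j = u_j / sqrt(<u_j, u_j>) where u_j is the displayed integer vector. Then <v, e_j> = <v, u_j> / sqrt(<u_j, u_j>), so |<v, e_j>|^2 = <v, u_j>^2 / <u_j, u_j>.
Coefficients: <v, e_1> = -8/sqrt(12), <v, e_2> = 5/sqrt(6).
Square and sum: Σ |<v, e_j>|^2 = 19/2.
Compute ||v||^2 = v·v = 22.
Deficit = 22 − 19/2 = 25/2 ≥ 0, confirming Bessel's inequality. (The deficit equals ||v − Σ <v,e_j> e_j||^2, the squared distance from v to span{e_j}.)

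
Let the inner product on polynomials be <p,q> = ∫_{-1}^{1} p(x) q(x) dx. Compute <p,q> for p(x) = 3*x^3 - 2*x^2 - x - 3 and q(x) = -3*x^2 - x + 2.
<p,q> = -34/5

Expand the product: p(x)·q(x) = -9*x^5 + 3*x^4 + 11*x^3 + 6*x^2 + x - 6.
∫_{-1}^{1} of each monomial x^k gives [2/(k+1) if k even, 0 if k odd]. Integrating term-by-term (or equivalently evaluating the antiderivative F(x) = -3*x^6/2 + 3*x^5/5 + 11*x^4/4 + 2*x^3 + x^2/2 - 6*x at the endpoints):
  F(1) − F(−1) = -33/20 − (103/20) = -34/5.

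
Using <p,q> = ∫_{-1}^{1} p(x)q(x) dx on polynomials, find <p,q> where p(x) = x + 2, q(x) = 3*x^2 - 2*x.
<p,q> = 8/3

Expand the product: p(x)·q(x) = 3*x^3 + 4*x^2 - 4*x.
∫_{-1}^{1} of each monomial x^k gives [2/(k+1) if k even, 0 if k odd]. Integrating term-by-term (or equivalently evaluating the antiderivative F(x) = 3*x^4/4 + 4*x^3/3 - 2*x^2 at the endpoints):
  F(1) − F(−1) = 1/12 − (-31/12) = 8/3.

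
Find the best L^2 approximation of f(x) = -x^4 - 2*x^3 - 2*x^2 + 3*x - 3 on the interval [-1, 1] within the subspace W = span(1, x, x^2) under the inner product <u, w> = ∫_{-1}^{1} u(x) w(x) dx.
g(x) = -20*x^2/7 + 9*x/5 - 102/35

The best approximation g ∈ W is the orthogonal projection of f onto W. Writing g = a_0 + a_1 x + a_2 x^2, the coefficients solve the normal equations G · a = b where
  G_{ij} = <φ_i, φ_j> and b_i = <f, φ_i>, with φ_0 = 1, φ_1 = x, φ_2 = x^2.
G =
  [2, 0, 2/3]
  [0, 2/3, 0]
  [2/3, 0, 2/5],
b = (-116/15, 6/5, -108/35).
Solving gives a_0 = -102/35, a_1 = 9/5, a_2 = -20/7, so
  g(x) = -20*x^2/7 + 9*x/5 - 102/35.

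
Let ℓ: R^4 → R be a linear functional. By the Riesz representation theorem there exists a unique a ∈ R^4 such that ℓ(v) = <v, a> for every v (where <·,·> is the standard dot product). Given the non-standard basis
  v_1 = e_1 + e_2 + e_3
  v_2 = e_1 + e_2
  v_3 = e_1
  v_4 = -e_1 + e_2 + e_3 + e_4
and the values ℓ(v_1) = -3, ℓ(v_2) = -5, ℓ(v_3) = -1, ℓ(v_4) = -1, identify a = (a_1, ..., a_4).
a = (-1, -4, 2, 0)

Write a = (a_1, ..., a_4) in the standard basis. For each basis vector v_i, ℓ(v_i) = <v_i, a> is a linear equation in the a_j's. Collect the n equations into a matrix system V a = ℓ, where row i of V is v_i (expressed in the standard basis). Since V is invertible (lower-triangular with 1s on the diagonal, up to permutation), solve by back-substitution:
  V =
[[1, 1, 1, 0],
 [1, 1, 0, 0],
 [1, 0, 0, 0],
 [-1, 1, 1, 1]]
  V a = (-3, -5, -1, -1)
Solving gives a = (-1, -4, 2, 0).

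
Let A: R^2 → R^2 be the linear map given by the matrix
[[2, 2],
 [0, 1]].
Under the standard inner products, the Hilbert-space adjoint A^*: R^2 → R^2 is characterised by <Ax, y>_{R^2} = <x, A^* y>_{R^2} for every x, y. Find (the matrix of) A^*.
A^* = A^T =
[[2, 0],
 [2, 1]]

For real matrices with standard dot products, the defining identity <Ax, y> = <x, A^* y> gives (Ax)^T y = x^T (A^*) y, i.e. x^T A^T y = x^T (A^*) y. Since this holds for all x, y, we must have A^* = A^T. Therefore
A^* =
[[2, 0],
 [2, 1]].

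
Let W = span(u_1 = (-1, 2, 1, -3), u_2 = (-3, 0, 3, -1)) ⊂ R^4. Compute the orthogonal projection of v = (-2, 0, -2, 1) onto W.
proj_W(v) = (1/17, -8/17, -1/17, 11/17)

Set up U = [u_1 | ... | u_2] ∈ R^(4×2). The projector onto W = col(U) is P = U (U^T U)^(-1) U^T.
Compute U^T U =
  [15, 9]
  [9, 19],
and U^T v = (-3, -1).
Solve U^T U · c = U^T v for the coefficients: c = (-4/17, 1/17). The projection is proj_W(v) = U c.
Check: (v - proj_W(v)) · u_1 = 0  (should be 0).
Check: (v - proj_W(v)) · u_2 = 0  (should be 0).
Result: proj_W(v) = (1/17, -8/17, -1/17, 11/17).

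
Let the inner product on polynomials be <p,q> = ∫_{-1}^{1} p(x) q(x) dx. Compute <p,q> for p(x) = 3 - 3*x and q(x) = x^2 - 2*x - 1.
<p,q> = 0

Expand the product: p(x)·q(x) = -3*x^3 + 9*x^2 - 3*x - 3.
∫_{-1}^{1} of each monomial x^k gives [2/(k+1) if k even, 0 if k odd]. Integrating term-by-term (or equivalently evaluating the antiderivative F(x) = -3*x^4/4 + 3*x^3 - 3*x^2/2 - 3*x at the endpoints):
  F(1) − F(−1) = -9/4 − (-9/4) = 0.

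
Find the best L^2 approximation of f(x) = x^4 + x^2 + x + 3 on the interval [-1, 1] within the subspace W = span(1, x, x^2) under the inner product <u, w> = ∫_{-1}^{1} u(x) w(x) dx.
g(x) = 13*x^2/7 + x + 102/35

The best approximation g ∈ W is the orthogonal projection of f onto W. Writing g = a_0 + a_1 x + a_2 x^2, the coefficients solve the normal equations G · a = b where
  G_{ij} = <φ_i, φ_j> and b_i = <f, φ_i>, with φ_0 = 1, φ_1 = x, φ_2 = x^2.
G =
  [2, 0, 2/3]
  [0, 2/3, 0]
  [2/3, 0, 2/5],
b = (106/15, 2/3, 94/35).
Solving gives a_0 = 102/35, a_1 = 1, a_2 = 13/7, so
  g(x) = 13*x^2/7 + x + 102/35.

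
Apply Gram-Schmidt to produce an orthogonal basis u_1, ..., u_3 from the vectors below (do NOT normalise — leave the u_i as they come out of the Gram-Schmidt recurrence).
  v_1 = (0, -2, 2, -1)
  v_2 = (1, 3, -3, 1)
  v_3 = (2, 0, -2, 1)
Orthogonal basis:
  u_1 = (0, -2, 2, -1)
  u_2 = (1, 1/9, -1/9, -4/9)
  u_3 = (6/11, -14/11, -8/11, 12/11)

Apply the Gram-Schmidt recurrence
  u_1 = v_1
  u_i = v_i − Σ_{j<i} ((v_i · u_j) / (u_j · u_j)) · u_j.

Step by step this gives:
  u_1 = (0, -2, 2, -1)
  u_2 = (1, 1/9, -1/9, -4/9)
  u_3 = (6/11, -14/11, -8/11, 12/11)

Orthogonality check:
  u_2 · u_1 = 0 (should be 0)
  u_3 · u_1 = 0 (should be 0)
  u_3 · u_2 = 0 (should be 0)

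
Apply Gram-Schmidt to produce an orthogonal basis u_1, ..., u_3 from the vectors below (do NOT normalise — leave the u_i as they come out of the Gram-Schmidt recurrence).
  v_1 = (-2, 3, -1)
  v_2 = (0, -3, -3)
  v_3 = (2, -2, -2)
Orthogonal basis:
  u_1 = (-2, 3, -1)
  u_2 = (-6/7, -12/7, -24/7)
  u_3 = (4/3, 2/3, -2/3)

Apply the Gram-Schmidt recurrence
  u_1 = v_1
  u_i = v_i − Σ_{j<i} ((v_i · u_j) / (u_j · u_j)) · u_j.

Step by step this gives:
  u_1 = (-2, 3, -1)
  u_2 = (-6/7, -12/7, -24/7)
  u_3 = (4/3, 2/3, -2/3)

Orthogonality check:
  u_2 · u_1 = 0 (should be 0)
  u_3 · u_1 = 0 (should be 0)
  u_3 · u_2 = 0 (should be 0)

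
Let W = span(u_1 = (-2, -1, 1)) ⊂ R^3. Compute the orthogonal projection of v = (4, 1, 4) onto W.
proj_W(v) = (5/3, 5/6, -5/6)

Set up U = [u_1 | ... | u_1] ∈ R^(3×1). The projector onto W = col(U) is P = U (U^T U)^(-1) U^T.
Compute U^T U =
  [6],
and U^T v = (-5).
Solve U^T U · c = U^T v for the coefficients: c = (-5/6). The projection is proj_W(v) = U c.
Check: (v - proj_W(v)) · u_1 = 0  (should be 0).
Result: proj_W(v) = (5/3, 5/6, -5/6).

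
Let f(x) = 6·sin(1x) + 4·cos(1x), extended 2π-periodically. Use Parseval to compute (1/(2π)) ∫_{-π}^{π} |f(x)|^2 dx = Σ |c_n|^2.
Σ |c_n|^2 = 26

Expand |f|^2 and use orthogonality of {sin(nx), cos(mx)} on [-π, π]:
  ∫_{-π}^{π} sin(nx)^2 dx = π, ∫ cos(mx)^2 dx = π, and cross terms integrate to 0.
So ∫_{-π}^{π} f(x)^2 dx = 6^2 · π + 4^2 · π = (36 + 16)π.
Divide by 2π: (36 + 16)/2 = 26.
By Parseval, this equals Σ |c_n|^2.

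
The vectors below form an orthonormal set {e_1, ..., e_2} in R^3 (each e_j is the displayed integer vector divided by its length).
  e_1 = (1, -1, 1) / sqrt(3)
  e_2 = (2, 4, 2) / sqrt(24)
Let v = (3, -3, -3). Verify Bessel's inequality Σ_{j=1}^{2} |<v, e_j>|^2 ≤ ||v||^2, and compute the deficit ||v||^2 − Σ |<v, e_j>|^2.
Σ |<v, e_j>|^2 = 9; ||v||^2 = 27; deficit = 18

Write each e_j = u_j / sqrt(<u_j, u_j>) where u_j is the displayed integer vector. Then <v, e_j> = <v, u_j> / sqrt(<u_j, u_j>), so |<v, e_j>|^2 = <v, u_j>^2 / <u_j, u_j>.
Coefficients: <v, e_1> = 3/sqrt(3), <v, e_2> = -12/sqrt(24).
Square and sum: Σ |<v, e_j>|^2 = 9.
Compute ||v||^2 = v·v = 27.
Deficit = 27 − 9 = 18 ≥ 0, confirming Bessel's inequality. (The deficit equals ||v − Σ <v,e_j> e_j||^2, the squared distance from v to span{e_j}.)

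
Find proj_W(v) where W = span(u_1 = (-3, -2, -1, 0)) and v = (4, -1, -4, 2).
proj_W(v) = (9/7, 6/7, 3/7, 0)

Set up U = [u_1 | ... | u_1] ∈ R^(4×1). The projector onto W = col(U) is P = U (U^T U)^(-1) U^T.
Compute U^T U =
  [14],
and U^T v = (-6).
Solve U^T U · c = U^T v for the coefficients: c = (-3/7). The projection is proj_W(v) = U c.
Check: (v - proj_W(v)) · u_1 = 0  (should be 0).
Result: proj_W(v) = (9/7, 6/7, 3/7, 0).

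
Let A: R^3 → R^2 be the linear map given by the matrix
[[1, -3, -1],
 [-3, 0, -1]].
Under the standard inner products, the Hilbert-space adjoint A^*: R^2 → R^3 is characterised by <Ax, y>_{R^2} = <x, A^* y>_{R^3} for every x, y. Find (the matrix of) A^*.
A^* = A^T =
[[1, -3],
 [-3, 0],
 [-1, -1]]

For real matrices with standard dot products, the defining identity <Ax, y> = <x, A^* y> gives (Ax)^T y = x^T (A^*) y, i.e. x^T A^T y = x^T (A^*) y. Since this holds for all x, y, we must have A^* = A^T. Therefore
A^* =
[[1, -3],
 [-3, 0],
 [-1, -1]].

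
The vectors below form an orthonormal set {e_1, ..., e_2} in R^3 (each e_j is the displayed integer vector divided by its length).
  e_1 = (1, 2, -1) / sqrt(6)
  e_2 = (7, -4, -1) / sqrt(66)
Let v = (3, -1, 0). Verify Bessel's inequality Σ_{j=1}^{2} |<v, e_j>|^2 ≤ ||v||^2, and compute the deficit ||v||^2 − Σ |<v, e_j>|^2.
Σ |<v, e_j>|^2 = 106/11; ||v||^2 = 10; deficit = 4/11

Write each e_j = u_j / sqrt(<u_j, u_j>) where u_j is the displayed integer vector. Then <v, e_j> = <v, u_j> / sqrt(<u_j, u_j>), so |<v, e_j>|^2 = <v, u_j>^2 / <u_j, u_j>.
Coefficients: <v, e_1> = 1/sqrt(6), <v, e_2> = 25/sqrt(66).
Square and sum: Σ |<v, e_j>|^2 = 106/11.
Compute ||v||^2 = v·v = 10.
Deficit = 10 − 106/11 = 4/11 ≥ 0, confirming Bessel's inequality. (The deficit equals ||v − Σ <v,e_j> e_j||^2, the squared distance from v to span{e_j}.)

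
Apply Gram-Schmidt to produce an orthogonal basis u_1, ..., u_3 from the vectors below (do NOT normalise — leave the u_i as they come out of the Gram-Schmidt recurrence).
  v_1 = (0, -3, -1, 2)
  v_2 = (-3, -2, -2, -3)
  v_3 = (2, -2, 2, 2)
Orthogonal basis:
  u_1 = (0, -3, -1, 2)
  u_2 = (-3, -11/7, -13/7, -23/7)
  u_3 = (7/15, -49/45, 73/45, -37/45)

Apply the Gram-Schmidt recurrence
  u_1 = v_1
  u_i = v_i − Σ_{j<i} ((v_i · u_j) / (u_j · u_j)) · u_j.

Step by step this gives:
  u_1 = (0, -3, -1, 2)
  u_2 = (-3, -11/7, -13/7, -23/7)
  u_3 = (7/15, -49/45, 73/45, -37/45)

Orthogonality check:
  u_2 · u_1 = 0 (should be 0)
  u_3 · u_1 = 0 (should be 0)
  u_3 · u_2 = 0 (should be 0)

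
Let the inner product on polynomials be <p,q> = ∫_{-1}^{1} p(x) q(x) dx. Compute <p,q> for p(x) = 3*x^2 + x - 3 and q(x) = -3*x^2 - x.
<p,q> = 26/15

Expand the product: p(x)·q(x) = -9*x^4 - 6*x^3 + 8*x^2 + 3*x.
∫_{-1}^{1} of each monomial x^k gives [2/(k+1) if k even, 0 if k odd]. Integrating term-by-term (or equivalently evaluating the antiderivative F(x) = -9*x^5/5 - 3*x^4/2 + 8*x^3/3 + 3*x^2/2 at the endpoints):
  F(1) − F(−1) = 13/15 − (-13/15) = 26/15.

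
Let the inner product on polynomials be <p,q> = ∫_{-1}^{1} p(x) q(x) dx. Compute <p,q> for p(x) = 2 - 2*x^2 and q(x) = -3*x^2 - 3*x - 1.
<p,q> = -64/15

Expand the product: p(x)·q(x) = 6*x^4 + 6*x^3 - 4*x^2 - 6*x - 2.
∫_{-1}^{1} of each monomial x^k gives [2/(k+1) if k even, 0 if k odd]. Integrating term-by-term (or equivalently evaluating the antiderivative F(x) = 6*x^5/5 + 3*x^4/2 - 4*x^3/3 - 3*x^2 - 2*x at the endpoints):
  F(1) − F(−1) = -109/30 − (19/30) = -64/15.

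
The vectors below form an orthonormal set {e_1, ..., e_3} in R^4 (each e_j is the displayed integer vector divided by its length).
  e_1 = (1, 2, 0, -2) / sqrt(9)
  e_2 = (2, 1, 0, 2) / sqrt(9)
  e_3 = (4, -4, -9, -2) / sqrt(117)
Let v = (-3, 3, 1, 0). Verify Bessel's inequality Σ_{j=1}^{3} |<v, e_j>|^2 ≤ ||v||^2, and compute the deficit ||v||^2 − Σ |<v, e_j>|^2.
Σ |<v, e_j>|^2 = 147/13; ||v||^2 = 19; deficit = 100/13

Write each e_j = u_j / sqrt(<u_j, u_j>) where u_j is the displayed integer vector. Then <v, e_j> = <v, u_j> / sqrt(<u_j, u_j>), so |<v, e_j>|^2 = <v, u_j>^2 / <u_j, u_j>.
Coefficients: <v, e_1> = 3/sqrt(9), <v, e_2> = -3/sqrt(9), <v, e_3> = -33/sqrt(117).
Square and sum: Σ |<v, e_j>|^2 = 147/13.
Compute ||v||^2 = v·v = 19.
Deficit = 19 − 147/13 = 100/13 ≥ 0, confirming Bessel's inequality. (The deficit equals ||v − Σ <v,e_j> e_j||^2, the squared distance from v to span{e_j}.)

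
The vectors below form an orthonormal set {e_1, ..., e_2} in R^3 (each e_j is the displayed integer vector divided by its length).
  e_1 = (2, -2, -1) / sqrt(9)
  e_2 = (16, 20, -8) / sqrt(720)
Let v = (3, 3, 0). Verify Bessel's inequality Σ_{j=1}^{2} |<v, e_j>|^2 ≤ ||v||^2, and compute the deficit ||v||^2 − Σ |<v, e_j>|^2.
Σ |<v, e_j>|^2 = 81/5; ||v||^2 = 18; deficit = 9/5

Write each e_j = u_j / sqrt(<u_j, u_j>) where u_j is the displayed integer vector. Then <v, e_j> = <v, u_j> / sqrt(<u_j, u_j>), so |<v, e_j>|^2 = <v, u_j>^2 / <u_j, u_j>.
Coefficients: <v, e_1> = 0/sqrt(9), <v, e_2> = 108/sqrt(720).
Square and sum: Σ |<v, e_j>|^2 = 81/5.
Compute ||v||^2 = v·v = 18.
Deficit = 18 − 81/5 = 9/5 ≥ 0, confirming Bessel's inequality. (The deficit equals ||v − Σ <v,e_j> e_j||^2, the squared distance from v to span{e_j}.)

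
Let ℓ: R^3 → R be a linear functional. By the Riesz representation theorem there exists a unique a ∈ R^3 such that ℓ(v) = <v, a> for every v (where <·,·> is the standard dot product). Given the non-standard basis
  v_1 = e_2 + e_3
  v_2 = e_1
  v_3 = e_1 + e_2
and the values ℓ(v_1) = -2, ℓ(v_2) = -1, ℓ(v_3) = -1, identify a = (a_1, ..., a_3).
a = (-1, 0, -2)

Write a = (a_1, ..., a_3) in the standard basis. For each basis vector v_i, ℓ(v_i) = <v_i, a> is a linear equation in the a_j's. Collect the n equations into a matrix system V a = ℓ, where row i of V is v_i (expressed in the standard basis). Since V is invertible (lower-triangular with 1s on the diagonal, up to permutation), solve by back-substitution:
  V =
[[0, 1, 1],
 [1, 0, 0],
 [1, 1, 0]]
  V a = (-2, -1, -1)
Solving gives a = (-1, 0, -2).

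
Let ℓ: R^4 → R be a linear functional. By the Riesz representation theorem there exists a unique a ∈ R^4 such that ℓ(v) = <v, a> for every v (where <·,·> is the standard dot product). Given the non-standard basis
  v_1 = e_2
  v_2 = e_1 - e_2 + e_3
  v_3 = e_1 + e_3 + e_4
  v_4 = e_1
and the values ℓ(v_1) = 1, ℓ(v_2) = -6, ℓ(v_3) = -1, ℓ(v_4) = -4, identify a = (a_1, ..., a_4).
a = (-4, 1, -1, 4)

Write a = (a_1, ..., a_4) in the standard basis. For each basis vector v_i, ℓ(v_i) = <v_i, a> is a linear equation in the a_j's. Collect the n equations into a matrix system V a = ℓ, where row i of V is v_i (expressed in the standard basis). Since V is invertible (lower-triangular with 1s on the diagonal, up to permutation), solve by back-substitution:
  V =
[[0, 1, 0, 0],
 [1, -1, 1, 0],
 [1, 0, 1, 1],
 [1, 0, 0, 0]]
  V a = (1, -6, -1, -4)
Solving gives a = (-4, 1, -1, 4).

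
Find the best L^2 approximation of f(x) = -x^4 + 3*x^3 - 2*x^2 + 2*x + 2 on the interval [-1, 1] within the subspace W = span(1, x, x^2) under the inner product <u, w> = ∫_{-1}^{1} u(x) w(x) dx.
g(x) = -20*x^2/7 + 19*x/5 + 73/35

The best approximation g ∈ W is the orthogonal projection of f onto W. Writing g = a_0 + a_1 x + a_2 x^2, the coefficients solve the normal equations G · a = b where
  G_{ij} = <φ_i, φ_j> and b_i = <f, φ_i>, with φ_0 = 1, φ_1 = x, φ_2 = x^2.
G =
  [2, 0, 2/3]
  [0, 2/3, 0]
  [2/3, 0, 2/5],
b = (34/15, 38/15, 26/105).
Solving gives a_0 = 73/35, a_1 = 19/5, a_2 = -20/7, so
  g(x) = -20*x^2/7 + 19*x/5 + 73/35.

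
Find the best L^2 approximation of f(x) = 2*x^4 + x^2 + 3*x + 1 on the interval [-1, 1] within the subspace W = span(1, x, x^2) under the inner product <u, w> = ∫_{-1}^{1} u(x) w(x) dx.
g(x) = 19*x^2/7 + 3*x + 29/35

The best approximation g ∈ W is the orthogonal projection of f onto W. Writing g = a_0 + a_1 x + a_2 x^2, the coefficients solve the normal equations G · a = b where
  G_{ij} = <φ_i, φ_j> and b_i = <f, φ_i>, with φ_0 = 1, φ_1 = x, φ_2 = x^2.
G =
  [2, 0, 2/3]
  [0, 2/3, 0]
  [2/3, 0, 2/5],
b = (52/15, 2, 172/105).
Solving gives a_0 = 29/35, a_1 = 3, a_2 = 19/7, so
  g(x) = 19*x^2/7 + 3*x + 29/35.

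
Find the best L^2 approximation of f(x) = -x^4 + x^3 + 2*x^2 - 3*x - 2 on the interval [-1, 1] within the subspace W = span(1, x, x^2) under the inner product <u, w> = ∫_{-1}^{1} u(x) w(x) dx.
g(x) = 8*x^2/7 - 12*x/5 - 67/35

The best approximation g ∈ W is the orthogonal projection of f onto W. Writing g = a_0 + a_1 x + a_2 x^2, the coefficients solve the normal equations G · a = b where
  G_{ij} = <φ_i, φ_j> and b_i = <f, φ_i>, with φ_0 = 1, φ_1 = x, φ_2 = x^2.
G =
  [2, 0, 2/3]
  [0, 2/3, 0]
  [2/3, 0, 2/5],
b = (-46/15, -8/5, -86/105).
Solving gives a_0 = -67/35, a_1 = -12/5, a_2 = 8/7, so
  g(x) = 8*x^2/7 - 12*x/5 - 67/35.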